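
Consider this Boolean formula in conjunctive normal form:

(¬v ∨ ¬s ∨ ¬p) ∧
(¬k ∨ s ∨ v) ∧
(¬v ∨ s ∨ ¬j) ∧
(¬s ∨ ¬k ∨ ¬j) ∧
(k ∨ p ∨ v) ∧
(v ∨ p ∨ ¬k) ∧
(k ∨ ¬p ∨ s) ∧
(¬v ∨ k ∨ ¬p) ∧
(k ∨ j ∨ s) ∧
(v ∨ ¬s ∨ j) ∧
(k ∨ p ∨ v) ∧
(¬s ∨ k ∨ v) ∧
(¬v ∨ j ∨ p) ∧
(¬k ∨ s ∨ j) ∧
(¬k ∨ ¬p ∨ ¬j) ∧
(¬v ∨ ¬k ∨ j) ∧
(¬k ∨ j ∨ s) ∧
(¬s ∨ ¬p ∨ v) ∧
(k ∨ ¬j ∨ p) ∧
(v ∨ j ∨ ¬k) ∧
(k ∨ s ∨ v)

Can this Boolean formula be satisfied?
No

No, the formula is not satisfiable.

No assignment of truth values to the variables can make all 21 clauses true simultaneously.

The formula is UNSAT (unsatisfiable).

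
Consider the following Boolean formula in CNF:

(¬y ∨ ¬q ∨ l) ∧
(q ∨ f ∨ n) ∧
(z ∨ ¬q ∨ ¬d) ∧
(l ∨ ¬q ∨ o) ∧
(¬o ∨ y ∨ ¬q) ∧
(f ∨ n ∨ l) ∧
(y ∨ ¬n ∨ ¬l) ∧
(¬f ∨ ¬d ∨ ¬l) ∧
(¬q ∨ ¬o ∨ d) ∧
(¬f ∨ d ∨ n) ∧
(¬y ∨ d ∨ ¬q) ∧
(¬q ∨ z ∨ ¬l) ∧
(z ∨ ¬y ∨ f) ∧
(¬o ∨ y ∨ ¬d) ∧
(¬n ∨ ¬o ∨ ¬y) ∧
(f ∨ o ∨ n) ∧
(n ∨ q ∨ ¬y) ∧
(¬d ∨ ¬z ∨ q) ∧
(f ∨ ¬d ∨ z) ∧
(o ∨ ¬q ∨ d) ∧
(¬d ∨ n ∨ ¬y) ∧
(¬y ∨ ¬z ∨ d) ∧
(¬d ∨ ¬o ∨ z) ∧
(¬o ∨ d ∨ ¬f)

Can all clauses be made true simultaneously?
Yes

Yes, the formula is satisfiable.

One satisfying assignment is: o=False, n=True, l=False, q=False, z=False, f=False, y=False, d=False

Verification: With this assignment, all 24 clauses evaluate to true.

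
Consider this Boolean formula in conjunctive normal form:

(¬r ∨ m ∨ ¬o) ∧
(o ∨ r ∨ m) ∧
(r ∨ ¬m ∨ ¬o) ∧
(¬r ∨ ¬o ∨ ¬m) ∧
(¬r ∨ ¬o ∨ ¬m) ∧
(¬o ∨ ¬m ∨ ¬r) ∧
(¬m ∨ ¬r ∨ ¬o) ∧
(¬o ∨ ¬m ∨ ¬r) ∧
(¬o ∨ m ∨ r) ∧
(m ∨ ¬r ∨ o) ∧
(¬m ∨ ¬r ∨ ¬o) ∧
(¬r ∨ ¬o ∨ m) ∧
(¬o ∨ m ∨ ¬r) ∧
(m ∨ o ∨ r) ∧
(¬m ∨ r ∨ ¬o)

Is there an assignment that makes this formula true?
Yes

Yes, the formula is satisfiable.

One satisfying assignment is: o=False, r=False, m=True

Verification: With this assignment, all 15 clauses evaluate to true.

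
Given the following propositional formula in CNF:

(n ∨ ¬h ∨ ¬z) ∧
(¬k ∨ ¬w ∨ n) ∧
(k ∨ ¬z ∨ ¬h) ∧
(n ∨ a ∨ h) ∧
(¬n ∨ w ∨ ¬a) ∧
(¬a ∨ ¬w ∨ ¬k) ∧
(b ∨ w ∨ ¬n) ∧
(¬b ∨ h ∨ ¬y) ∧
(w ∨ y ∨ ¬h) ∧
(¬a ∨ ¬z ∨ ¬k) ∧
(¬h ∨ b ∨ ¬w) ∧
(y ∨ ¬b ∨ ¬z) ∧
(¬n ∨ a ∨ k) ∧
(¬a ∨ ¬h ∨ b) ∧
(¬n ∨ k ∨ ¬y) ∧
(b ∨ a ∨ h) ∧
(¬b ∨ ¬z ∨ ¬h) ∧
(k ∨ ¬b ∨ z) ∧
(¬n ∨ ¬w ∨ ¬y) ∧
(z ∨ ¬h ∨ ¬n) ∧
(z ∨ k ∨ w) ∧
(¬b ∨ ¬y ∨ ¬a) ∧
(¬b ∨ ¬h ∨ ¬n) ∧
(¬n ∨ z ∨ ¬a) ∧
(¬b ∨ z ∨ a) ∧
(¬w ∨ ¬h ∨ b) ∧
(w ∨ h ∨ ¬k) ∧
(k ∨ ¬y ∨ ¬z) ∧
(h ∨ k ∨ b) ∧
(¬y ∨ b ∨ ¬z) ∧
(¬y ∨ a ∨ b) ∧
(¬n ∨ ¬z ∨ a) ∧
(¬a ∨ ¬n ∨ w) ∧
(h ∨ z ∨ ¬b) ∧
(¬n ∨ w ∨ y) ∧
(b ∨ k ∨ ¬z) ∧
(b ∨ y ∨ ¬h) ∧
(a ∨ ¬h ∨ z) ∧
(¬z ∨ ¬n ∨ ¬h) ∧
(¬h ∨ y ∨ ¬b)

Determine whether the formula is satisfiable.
No

No, the formula is not satisfiable.

No assignment of truth values to the variables can make all 40 clauses true simultaneously.

The formula is UNSAT (unsatisfiable).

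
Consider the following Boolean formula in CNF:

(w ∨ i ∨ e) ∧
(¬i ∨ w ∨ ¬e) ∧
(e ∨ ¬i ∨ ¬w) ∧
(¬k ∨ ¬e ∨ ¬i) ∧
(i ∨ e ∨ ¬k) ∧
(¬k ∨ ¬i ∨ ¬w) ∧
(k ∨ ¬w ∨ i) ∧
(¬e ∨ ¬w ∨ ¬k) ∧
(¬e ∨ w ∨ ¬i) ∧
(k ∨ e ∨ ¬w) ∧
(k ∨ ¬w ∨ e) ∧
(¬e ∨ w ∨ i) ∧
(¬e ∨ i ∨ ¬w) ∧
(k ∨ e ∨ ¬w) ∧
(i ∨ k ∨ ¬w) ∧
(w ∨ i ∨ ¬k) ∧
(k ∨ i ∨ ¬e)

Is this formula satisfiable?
Yes

Yes, the formula is satisfiable.

One satisfying assignment is: w=False, k=False, i=True, e=False

Verification: With this assignment, all 17 clauses evaluate to true.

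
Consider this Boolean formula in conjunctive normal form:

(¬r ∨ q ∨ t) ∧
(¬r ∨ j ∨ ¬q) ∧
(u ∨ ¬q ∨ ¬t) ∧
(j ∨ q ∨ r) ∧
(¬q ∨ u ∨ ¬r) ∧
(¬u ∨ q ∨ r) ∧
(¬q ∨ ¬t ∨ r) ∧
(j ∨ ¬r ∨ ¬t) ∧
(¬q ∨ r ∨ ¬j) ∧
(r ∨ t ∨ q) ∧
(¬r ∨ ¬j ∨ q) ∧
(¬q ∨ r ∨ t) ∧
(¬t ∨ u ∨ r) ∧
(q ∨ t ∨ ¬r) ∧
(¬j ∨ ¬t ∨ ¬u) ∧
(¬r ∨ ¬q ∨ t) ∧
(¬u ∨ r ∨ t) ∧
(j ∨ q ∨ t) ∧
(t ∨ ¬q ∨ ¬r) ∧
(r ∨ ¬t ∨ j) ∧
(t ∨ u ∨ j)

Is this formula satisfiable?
No

No, the formula is not satisfiable.

No assignment of truth values to the variables can make all 21 clauses true simultaneously.

The formula is UNSAT (unsatisfiable).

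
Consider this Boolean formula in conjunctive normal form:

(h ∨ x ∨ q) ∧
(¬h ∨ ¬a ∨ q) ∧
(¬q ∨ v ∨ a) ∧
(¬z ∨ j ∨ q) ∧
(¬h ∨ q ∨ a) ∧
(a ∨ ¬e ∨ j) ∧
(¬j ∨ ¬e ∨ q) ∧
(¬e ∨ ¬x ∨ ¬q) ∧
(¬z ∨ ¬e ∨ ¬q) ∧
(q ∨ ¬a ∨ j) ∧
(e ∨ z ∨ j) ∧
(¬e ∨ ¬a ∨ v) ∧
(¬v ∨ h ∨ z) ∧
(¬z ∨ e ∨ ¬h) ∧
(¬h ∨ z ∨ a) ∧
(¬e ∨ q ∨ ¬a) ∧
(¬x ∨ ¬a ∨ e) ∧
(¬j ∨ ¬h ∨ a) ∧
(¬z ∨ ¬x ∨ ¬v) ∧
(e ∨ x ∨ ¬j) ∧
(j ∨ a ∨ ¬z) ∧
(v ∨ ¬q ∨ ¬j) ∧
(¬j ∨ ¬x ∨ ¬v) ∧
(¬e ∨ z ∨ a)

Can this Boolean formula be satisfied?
Yes

Yes, the formula is satisfiable.

One satisfying assignment is: v=False, z=True, j=False, q=True, e=False, x=False, a=True, h=False

Verification: With this assignment, all 24 clauses evaluate to true.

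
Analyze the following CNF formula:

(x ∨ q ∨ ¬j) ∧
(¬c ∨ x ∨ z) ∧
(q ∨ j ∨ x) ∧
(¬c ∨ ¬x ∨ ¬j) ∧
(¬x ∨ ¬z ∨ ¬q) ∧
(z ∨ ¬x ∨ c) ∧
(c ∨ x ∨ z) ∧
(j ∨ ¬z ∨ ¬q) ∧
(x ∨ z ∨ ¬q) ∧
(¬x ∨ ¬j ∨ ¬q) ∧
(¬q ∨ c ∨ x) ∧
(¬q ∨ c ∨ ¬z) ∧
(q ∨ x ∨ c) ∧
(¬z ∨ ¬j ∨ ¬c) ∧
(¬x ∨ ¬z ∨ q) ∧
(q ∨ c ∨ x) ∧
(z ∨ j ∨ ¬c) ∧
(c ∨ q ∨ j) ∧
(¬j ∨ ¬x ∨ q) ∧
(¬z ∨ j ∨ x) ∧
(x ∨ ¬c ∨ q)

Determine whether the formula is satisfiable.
No

No, the formula is not satisfiable.

No assignment of truth values to the variables can make all 21 clauses true simultaneously.

The formula is UNSAT (unsatisfiable).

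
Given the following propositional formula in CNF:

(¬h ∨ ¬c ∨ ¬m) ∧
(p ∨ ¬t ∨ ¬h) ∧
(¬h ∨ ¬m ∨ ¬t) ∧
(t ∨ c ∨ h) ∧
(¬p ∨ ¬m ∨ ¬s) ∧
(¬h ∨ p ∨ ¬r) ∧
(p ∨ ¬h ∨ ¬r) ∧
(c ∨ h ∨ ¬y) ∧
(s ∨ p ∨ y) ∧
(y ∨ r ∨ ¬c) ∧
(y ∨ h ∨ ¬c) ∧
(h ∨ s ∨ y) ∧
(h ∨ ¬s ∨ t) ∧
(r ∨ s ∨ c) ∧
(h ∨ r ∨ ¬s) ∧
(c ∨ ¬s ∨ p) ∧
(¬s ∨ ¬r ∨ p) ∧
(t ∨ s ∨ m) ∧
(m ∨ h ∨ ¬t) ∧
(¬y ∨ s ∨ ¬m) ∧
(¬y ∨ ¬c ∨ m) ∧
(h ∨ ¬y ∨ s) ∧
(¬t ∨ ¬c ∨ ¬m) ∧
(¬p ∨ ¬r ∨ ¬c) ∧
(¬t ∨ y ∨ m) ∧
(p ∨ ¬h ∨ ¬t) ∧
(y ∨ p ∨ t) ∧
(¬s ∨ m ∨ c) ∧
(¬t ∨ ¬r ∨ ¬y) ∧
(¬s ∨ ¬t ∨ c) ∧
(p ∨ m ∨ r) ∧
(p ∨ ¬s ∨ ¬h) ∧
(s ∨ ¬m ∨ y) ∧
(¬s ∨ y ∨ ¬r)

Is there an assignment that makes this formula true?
No

No, the formula is not satisfiable.

No assignment of truth values to the variables can make all 34 clauses true simultaneously.

The formula is UNSAT (unsatisfiable).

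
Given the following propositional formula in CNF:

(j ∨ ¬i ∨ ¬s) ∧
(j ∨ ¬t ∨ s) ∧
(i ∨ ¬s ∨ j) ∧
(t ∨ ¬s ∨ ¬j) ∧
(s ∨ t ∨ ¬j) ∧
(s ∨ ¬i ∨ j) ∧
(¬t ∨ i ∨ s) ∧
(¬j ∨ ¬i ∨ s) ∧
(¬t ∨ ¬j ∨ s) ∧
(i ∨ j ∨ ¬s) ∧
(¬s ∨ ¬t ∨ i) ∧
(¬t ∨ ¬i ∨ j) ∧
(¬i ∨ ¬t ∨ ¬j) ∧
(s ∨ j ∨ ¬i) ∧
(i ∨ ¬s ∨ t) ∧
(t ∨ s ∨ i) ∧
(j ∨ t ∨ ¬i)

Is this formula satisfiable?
No

No, the formula is not satisfiable.

No assignment of truth values to the variables can make all 17 clauses true simultaneously.

The formula is UNSAT (unsatisfiable).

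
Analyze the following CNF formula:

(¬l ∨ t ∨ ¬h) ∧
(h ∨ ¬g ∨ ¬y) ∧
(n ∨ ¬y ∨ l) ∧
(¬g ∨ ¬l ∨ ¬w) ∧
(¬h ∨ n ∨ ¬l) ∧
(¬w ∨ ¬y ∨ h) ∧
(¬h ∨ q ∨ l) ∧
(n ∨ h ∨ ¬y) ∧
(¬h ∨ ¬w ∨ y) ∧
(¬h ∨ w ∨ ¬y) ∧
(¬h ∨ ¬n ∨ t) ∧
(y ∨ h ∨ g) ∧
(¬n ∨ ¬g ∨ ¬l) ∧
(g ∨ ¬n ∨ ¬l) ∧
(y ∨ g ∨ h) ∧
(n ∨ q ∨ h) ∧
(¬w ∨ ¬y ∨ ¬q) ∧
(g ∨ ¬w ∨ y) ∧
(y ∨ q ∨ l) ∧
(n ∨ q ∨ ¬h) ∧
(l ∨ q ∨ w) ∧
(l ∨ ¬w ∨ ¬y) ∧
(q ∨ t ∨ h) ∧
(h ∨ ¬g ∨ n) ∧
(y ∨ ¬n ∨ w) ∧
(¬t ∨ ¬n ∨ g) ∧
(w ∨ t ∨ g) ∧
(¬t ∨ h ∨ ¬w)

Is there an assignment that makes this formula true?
Yes

Yes, the formula is satisfiable.

One satisfying assignment is: w=False, q=True, t=False, h=True, g=True, n=False, l=False, y=False

Verification: With this assignment, all 28 clauses evaluate to true.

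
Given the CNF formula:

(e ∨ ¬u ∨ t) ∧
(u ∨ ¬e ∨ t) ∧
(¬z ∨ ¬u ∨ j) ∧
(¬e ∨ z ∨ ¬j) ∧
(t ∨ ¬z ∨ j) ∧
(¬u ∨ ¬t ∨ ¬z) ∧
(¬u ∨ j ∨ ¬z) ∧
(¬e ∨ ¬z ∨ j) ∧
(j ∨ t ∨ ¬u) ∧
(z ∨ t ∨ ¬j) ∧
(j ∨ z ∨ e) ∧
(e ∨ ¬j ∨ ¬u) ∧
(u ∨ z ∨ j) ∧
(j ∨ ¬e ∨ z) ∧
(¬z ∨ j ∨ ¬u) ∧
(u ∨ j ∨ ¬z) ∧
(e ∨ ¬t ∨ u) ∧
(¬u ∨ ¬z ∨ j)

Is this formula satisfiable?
Yes

Yes, the formula is satisfiable.

One satisfying assignment is: e=False, z=True, t=False, j=True, u=False

Verification: With this assignment, all 18 clauses evaluate to true.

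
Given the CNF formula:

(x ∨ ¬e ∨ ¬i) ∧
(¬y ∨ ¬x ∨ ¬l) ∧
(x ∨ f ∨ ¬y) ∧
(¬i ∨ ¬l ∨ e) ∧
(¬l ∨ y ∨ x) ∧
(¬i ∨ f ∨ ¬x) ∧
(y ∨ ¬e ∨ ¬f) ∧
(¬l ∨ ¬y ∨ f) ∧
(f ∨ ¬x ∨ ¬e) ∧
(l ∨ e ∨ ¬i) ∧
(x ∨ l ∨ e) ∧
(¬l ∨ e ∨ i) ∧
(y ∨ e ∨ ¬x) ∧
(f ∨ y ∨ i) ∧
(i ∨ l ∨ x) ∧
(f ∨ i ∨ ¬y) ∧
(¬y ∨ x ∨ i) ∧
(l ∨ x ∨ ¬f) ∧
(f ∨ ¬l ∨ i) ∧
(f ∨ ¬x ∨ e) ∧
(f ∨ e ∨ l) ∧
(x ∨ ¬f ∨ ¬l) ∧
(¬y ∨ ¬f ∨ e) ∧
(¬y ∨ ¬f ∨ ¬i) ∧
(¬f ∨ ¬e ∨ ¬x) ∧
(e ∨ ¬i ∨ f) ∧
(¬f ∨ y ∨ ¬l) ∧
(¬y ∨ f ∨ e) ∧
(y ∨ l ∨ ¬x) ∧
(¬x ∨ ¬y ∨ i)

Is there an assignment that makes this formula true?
No

No, the formula is not satisfiable.

No assignment of truth values to the variables can make all 30 clauses true simultaneously.

The formula is UNSAT (unsatisfiable).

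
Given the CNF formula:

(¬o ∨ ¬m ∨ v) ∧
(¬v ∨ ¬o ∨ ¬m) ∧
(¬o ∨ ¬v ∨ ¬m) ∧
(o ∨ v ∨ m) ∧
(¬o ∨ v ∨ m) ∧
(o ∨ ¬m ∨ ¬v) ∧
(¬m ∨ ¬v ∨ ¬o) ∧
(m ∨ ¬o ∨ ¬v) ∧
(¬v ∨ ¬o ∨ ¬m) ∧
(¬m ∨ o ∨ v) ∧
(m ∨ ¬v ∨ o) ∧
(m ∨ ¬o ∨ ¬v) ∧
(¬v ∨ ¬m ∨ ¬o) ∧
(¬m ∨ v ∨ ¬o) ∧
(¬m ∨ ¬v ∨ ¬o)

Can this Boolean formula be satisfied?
No

No, the formula is not satisfiable.

No assignment of truth values to the variables can make all 15 clauses true simultaneously.

The formula is UNSAT (unsatisfiable).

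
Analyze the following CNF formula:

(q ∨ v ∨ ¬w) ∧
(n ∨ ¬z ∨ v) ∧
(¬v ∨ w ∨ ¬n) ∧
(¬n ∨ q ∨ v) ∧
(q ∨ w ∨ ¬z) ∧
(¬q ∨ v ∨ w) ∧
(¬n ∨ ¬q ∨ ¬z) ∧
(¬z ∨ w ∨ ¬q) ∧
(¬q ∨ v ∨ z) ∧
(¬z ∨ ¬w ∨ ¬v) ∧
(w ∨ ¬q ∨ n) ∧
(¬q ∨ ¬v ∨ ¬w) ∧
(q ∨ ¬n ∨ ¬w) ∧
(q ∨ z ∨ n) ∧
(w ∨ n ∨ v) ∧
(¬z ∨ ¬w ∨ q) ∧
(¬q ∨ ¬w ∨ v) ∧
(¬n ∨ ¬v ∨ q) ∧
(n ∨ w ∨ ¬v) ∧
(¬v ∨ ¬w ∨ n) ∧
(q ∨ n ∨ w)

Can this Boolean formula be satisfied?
No

No, the formula is not satisfiable.

No assignment of truth values to the variables can make all 21 clauses true simultaneously.

The formula is UNSAT (unsatisfiable).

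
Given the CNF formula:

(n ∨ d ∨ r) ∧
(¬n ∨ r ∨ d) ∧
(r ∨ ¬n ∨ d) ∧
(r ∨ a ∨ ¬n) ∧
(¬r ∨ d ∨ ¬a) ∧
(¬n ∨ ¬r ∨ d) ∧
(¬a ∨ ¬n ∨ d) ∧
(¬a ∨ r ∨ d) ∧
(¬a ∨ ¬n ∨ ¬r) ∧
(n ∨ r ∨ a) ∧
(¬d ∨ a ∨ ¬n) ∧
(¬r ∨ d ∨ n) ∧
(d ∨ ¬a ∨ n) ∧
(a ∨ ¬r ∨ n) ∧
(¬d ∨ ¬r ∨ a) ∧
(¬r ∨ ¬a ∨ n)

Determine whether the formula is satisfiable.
Yes

Yes, the formula is satisfiable.

One satisfying assignment is: d=True, a=True, n=True, r=False

Verification: With this assignment, all 16 clauses evaluate to true.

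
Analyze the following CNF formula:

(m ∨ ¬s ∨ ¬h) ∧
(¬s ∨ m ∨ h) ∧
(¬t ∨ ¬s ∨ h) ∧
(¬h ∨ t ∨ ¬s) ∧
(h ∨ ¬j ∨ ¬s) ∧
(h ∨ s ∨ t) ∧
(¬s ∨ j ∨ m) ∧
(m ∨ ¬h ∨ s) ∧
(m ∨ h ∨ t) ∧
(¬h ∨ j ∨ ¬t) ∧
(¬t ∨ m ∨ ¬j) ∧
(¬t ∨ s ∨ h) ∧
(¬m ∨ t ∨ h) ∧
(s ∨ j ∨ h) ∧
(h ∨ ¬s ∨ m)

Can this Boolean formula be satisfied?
Yes

Yes, the formula is satisfiable.

One satisfying assignment is: m=True, s=False, j=False, h=True, t=False

Verification: With this assignment, all 15 clauses evaluate to true.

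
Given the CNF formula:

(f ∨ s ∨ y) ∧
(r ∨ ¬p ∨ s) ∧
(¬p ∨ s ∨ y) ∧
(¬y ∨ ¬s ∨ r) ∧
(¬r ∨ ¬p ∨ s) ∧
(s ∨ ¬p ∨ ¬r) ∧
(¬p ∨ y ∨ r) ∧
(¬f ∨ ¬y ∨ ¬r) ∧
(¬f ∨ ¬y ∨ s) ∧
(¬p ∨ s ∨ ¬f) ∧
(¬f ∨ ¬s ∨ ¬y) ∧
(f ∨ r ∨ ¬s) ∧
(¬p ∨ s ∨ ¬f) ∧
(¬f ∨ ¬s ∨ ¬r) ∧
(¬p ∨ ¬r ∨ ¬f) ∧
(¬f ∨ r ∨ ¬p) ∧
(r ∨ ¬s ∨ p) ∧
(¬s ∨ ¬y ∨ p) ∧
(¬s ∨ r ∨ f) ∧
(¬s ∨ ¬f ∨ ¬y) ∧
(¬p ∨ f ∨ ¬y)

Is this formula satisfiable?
Yes

Yes, the formula is satisfiable.

One satisfying assignment is: f=True, p=False, y=False, s=False, r=False

Verification: With this assignment, all 21 clauses evaluate to true.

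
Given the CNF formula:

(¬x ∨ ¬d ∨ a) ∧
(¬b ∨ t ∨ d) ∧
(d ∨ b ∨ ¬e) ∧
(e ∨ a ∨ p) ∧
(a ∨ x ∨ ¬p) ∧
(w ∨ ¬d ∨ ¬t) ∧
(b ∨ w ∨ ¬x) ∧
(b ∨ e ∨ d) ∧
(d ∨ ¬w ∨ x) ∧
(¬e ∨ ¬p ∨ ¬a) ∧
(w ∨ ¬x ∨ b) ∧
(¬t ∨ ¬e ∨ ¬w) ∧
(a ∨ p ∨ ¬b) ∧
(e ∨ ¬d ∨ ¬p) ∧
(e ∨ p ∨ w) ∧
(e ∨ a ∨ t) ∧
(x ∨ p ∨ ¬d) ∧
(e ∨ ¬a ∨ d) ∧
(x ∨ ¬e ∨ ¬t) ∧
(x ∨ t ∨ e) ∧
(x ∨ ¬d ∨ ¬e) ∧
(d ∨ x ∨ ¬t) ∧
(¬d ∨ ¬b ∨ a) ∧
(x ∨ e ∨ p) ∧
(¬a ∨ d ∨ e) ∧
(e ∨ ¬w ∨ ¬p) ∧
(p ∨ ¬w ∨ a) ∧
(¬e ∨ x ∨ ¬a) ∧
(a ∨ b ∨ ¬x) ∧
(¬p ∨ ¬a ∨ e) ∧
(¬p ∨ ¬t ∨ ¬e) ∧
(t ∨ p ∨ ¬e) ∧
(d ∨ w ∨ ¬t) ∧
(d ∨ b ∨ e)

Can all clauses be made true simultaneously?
Yes

Yes, the formula is satisfiable.

One satisfying assignment is: a=True, b=True, x=True, d=True, w=True, t=True, p=False, e=False

Verification: With this assignment, all 34 clauses evaluate to true.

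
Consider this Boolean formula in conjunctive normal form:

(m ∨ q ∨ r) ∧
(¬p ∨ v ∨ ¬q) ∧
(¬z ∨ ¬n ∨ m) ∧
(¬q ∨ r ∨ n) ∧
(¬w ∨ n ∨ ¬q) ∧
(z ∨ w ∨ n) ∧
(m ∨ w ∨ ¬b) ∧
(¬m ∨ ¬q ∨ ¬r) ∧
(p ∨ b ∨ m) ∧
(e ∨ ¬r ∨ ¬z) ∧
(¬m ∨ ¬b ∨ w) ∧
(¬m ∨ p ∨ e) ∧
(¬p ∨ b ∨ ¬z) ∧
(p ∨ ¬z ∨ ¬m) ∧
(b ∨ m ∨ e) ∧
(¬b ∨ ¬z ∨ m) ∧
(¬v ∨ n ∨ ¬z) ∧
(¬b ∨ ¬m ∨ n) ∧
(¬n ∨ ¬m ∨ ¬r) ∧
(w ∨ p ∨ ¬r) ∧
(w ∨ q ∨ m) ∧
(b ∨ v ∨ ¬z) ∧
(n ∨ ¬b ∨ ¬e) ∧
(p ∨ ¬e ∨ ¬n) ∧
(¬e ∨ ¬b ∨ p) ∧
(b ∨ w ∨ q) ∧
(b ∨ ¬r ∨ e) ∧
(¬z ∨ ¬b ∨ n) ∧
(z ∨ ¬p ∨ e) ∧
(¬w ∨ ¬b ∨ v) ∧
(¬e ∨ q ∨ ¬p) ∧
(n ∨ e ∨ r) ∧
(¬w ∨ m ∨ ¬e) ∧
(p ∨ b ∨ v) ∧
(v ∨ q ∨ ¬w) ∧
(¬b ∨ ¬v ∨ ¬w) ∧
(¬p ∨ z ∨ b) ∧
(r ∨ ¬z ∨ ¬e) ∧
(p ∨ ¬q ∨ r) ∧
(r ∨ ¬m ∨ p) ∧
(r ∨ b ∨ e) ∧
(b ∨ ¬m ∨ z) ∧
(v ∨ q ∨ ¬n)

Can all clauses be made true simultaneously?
No

No, the formula is not satisfiable.

No assignment of truth values to the variables can make all 43 clauses true simultaneously.

The formula is UNSAT (unsatisfiable).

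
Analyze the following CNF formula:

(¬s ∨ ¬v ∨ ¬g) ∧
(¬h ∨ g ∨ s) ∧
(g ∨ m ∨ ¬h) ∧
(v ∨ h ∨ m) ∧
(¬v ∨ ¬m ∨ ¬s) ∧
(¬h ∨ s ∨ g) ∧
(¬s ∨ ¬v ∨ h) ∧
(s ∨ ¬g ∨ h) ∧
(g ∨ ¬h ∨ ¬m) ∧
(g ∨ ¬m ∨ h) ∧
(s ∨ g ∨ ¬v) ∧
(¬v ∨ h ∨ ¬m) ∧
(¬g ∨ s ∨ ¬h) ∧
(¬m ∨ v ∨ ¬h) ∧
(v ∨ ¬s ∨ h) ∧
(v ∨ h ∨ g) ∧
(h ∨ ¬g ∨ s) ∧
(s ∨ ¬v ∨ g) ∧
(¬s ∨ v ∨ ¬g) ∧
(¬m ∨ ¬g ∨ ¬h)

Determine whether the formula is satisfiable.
No

No, the formula is not satisfiable.

No assignment of truth values to the variables can make all 20 clauses true simultaneously.

The formula is UNSAT (unsatisfiable).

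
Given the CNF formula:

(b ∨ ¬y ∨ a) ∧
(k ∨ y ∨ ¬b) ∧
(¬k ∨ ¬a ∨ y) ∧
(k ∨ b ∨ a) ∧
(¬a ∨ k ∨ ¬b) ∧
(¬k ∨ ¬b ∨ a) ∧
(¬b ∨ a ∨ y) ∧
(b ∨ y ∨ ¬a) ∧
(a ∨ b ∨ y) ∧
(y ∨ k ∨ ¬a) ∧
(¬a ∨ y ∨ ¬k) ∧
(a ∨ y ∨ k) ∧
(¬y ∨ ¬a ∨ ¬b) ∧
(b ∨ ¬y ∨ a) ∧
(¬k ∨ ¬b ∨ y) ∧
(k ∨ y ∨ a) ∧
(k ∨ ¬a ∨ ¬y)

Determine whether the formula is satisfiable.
Yes

Yes, the formula is satisfiable.

One satisfying assignment is: k=False, b=True, a=False, y=True

Verification: With this assignment, all 17 clauses evaluate to true.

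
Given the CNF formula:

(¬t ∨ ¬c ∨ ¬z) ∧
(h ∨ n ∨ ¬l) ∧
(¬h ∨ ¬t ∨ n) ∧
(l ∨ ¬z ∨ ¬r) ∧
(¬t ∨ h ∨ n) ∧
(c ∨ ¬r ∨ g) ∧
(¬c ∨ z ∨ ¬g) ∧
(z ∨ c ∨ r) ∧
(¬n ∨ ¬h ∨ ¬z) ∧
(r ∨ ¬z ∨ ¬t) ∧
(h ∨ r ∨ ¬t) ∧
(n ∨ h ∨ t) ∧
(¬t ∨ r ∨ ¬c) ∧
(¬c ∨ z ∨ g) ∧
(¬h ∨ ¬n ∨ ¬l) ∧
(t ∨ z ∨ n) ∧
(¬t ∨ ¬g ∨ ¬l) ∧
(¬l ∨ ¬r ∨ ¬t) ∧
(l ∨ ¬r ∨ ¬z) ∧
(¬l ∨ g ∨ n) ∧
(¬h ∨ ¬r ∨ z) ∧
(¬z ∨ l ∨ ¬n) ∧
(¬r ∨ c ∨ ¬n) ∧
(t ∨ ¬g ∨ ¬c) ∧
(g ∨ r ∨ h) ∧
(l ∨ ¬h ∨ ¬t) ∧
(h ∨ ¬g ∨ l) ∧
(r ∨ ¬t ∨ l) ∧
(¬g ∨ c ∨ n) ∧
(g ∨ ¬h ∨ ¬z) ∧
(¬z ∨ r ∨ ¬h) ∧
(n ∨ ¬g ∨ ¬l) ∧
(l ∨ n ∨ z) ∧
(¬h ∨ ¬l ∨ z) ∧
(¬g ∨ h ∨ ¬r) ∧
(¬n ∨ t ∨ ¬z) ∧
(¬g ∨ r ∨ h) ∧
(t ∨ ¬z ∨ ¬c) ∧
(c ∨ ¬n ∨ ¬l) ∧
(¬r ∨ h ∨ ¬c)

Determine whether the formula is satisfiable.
No

No, the formula is not satisfiable.

No assignment of truth values to the variables can make all 40 clauses true simultaneously.

The formula is UNSAT (unsatisfiable).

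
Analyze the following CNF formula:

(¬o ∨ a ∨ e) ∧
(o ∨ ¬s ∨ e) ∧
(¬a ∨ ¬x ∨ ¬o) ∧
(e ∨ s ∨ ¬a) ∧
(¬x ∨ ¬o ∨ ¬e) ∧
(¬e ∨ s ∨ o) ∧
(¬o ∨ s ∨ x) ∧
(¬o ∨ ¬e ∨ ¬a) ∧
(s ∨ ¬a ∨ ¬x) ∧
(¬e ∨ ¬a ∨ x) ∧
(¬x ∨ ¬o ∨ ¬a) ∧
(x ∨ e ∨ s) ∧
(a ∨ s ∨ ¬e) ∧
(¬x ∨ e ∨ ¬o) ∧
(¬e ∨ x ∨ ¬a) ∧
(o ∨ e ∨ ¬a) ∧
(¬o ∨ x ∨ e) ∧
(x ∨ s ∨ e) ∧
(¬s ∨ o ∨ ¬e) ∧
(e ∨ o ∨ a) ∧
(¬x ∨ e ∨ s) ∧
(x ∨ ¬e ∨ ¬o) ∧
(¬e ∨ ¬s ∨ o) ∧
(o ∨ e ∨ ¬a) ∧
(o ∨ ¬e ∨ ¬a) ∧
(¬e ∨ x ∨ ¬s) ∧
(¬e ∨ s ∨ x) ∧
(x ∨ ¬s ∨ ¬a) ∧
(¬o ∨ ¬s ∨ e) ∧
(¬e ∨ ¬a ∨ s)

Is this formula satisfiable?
No

No, the formula is not satisfiable.

No assignment of truth values to the variables can make all 30 clauses true simultaneously.

The formula is UNSAT (unsatisfiable).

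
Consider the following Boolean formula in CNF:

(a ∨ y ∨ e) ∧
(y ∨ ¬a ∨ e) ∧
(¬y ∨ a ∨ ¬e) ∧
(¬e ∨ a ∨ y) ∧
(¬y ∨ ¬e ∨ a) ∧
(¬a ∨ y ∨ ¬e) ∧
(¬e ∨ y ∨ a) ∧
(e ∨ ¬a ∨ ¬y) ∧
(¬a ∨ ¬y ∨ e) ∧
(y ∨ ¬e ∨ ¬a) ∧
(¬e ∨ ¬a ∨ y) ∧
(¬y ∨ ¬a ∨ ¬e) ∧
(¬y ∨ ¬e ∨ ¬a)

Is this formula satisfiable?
Yes

Yes, the formula is satisfiable.

One satisfying assignment is: e=False, a=False, y=True

Verification: With this assignment, all 13 clauses evaluate to true.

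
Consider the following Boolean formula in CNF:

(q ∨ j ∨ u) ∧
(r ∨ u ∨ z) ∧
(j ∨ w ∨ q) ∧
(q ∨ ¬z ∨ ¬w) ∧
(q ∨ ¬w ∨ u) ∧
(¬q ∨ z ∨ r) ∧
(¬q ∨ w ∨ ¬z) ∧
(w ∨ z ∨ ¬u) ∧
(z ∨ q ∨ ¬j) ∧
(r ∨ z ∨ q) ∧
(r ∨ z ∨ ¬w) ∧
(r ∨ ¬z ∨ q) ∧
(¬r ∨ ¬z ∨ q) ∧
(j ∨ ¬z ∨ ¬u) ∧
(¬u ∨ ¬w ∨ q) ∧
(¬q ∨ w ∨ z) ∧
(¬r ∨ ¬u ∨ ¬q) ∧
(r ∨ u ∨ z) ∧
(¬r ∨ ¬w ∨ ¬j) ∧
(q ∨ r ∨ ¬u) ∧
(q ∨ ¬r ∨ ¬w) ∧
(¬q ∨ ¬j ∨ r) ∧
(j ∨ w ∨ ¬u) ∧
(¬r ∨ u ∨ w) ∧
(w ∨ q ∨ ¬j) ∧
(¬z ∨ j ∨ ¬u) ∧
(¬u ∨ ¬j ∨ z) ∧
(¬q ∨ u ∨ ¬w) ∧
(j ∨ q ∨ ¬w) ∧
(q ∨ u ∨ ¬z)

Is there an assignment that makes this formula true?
No

No, the formula is not satisfiable.

No assignment of truth values to the variables can make all 30 clauses true simultaneously.

The formula is UNSAT (unsatisfiable).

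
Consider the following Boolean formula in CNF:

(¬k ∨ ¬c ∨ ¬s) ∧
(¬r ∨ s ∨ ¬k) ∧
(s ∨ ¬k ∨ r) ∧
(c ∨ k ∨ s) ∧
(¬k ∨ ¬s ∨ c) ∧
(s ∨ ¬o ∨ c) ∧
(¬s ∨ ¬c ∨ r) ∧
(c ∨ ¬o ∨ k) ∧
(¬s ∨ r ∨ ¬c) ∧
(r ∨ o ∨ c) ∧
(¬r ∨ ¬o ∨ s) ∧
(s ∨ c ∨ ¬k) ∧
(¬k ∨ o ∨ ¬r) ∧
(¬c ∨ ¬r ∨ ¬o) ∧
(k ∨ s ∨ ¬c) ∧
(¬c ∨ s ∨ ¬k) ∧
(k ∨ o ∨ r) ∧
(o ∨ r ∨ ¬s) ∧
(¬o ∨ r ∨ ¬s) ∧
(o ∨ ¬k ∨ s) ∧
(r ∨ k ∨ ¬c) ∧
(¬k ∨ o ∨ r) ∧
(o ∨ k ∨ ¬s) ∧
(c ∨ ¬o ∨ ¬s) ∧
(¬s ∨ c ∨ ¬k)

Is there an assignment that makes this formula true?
No

No, the formula is not satisfiable.

No assignment of truth values to the variables can make all 25 clauses true simultaneously.

The formula is UNSAT (unsatisfiable).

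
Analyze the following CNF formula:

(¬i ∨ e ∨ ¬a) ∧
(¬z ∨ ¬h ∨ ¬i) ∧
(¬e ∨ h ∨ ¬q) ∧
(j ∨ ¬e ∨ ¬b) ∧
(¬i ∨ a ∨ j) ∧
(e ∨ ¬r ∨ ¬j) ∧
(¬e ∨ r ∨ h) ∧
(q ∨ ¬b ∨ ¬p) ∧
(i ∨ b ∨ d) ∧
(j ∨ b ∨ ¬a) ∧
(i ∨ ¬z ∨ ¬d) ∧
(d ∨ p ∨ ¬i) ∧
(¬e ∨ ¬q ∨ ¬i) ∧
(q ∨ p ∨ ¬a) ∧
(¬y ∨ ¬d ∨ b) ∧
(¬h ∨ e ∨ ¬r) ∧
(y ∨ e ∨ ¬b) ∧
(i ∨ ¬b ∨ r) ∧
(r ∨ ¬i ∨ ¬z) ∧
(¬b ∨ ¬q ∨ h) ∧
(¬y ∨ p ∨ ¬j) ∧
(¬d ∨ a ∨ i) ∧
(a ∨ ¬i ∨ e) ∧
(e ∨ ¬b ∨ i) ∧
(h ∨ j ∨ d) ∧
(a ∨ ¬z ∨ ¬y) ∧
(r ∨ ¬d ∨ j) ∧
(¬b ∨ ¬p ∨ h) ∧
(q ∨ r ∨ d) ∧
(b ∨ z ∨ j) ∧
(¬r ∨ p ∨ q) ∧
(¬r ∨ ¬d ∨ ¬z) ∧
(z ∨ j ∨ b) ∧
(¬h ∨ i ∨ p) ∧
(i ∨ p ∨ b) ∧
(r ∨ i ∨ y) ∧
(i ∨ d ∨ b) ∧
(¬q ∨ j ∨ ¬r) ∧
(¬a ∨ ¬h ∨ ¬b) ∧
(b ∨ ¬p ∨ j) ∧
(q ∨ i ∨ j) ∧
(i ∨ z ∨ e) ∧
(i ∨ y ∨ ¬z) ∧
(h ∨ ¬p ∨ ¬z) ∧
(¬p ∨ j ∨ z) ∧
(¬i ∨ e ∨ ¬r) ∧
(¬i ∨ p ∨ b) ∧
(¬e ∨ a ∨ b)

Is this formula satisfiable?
Yes

Yes, the formula is satisfiable.

One satisfying assignment is: e=True, y=False, q=False, a=False, r=False, b=True, p=False, d=True, z=False, i=True, h=True, j=True

Verification: With this assignment, all 48 clauses evaluate to true.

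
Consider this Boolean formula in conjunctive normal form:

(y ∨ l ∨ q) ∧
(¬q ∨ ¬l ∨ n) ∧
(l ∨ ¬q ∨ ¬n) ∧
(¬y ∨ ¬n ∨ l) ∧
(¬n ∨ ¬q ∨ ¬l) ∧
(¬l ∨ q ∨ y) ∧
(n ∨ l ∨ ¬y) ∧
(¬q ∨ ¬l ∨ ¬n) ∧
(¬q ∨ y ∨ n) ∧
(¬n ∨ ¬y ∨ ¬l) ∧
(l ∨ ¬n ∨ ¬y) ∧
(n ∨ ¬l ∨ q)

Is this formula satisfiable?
No

No, the formula is not satisfiable.

No assignment of truth values to the variables can make all 12 clauses true simultaneously.

The formula is UNSAT (unsatisfiable).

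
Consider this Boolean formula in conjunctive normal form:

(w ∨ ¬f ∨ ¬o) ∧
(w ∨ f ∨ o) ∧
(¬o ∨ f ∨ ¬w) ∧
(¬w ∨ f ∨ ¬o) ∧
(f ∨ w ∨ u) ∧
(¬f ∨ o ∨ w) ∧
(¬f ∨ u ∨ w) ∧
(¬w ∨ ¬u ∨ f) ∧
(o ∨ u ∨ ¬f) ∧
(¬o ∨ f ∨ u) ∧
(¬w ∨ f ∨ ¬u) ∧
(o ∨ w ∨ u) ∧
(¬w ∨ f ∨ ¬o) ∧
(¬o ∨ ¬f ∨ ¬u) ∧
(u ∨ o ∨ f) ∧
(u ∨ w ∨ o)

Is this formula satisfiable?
Yes

Yes, the formula is satisfiable.

One satisfying assignment is: u=False, f=True, o=True, w=True

Verification: With this assignment, all 16 clauses evaluate to true.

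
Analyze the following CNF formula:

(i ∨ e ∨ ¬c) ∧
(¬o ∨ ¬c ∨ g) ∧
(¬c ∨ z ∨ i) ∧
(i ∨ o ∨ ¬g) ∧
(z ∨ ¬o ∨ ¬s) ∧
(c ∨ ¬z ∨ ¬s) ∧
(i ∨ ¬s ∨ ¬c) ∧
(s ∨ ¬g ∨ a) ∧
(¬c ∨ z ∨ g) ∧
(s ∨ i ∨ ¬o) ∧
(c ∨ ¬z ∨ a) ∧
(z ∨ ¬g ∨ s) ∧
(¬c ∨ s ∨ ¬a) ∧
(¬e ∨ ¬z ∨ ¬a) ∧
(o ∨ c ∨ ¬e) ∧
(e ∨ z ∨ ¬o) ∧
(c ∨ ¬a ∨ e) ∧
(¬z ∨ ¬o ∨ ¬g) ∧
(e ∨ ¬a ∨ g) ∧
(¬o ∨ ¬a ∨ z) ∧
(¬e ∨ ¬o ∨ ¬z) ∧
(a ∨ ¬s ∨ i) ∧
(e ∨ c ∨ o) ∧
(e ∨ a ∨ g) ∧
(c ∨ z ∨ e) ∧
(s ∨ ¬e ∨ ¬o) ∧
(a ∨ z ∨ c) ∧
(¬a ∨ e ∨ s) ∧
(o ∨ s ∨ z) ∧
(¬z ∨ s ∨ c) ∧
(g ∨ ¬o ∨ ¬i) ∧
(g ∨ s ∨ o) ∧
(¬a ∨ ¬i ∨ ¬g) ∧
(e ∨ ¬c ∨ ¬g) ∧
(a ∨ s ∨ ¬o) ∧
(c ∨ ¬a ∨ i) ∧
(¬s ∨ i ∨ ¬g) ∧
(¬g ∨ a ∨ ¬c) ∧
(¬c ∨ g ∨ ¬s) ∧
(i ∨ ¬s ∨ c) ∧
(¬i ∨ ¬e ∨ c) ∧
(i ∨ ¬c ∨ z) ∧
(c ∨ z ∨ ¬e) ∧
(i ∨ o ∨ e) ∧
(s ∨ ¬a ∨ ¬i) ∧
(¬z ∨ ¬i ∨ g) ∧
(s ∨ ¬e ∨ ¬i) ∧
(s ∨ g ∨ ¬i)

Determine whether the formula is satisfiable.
No

No, the formula is not satisfiable.

No assignment of truth values to the variables can make all 48 clauses true simultaneously.

The formula is UNSAT (unsatisfiable).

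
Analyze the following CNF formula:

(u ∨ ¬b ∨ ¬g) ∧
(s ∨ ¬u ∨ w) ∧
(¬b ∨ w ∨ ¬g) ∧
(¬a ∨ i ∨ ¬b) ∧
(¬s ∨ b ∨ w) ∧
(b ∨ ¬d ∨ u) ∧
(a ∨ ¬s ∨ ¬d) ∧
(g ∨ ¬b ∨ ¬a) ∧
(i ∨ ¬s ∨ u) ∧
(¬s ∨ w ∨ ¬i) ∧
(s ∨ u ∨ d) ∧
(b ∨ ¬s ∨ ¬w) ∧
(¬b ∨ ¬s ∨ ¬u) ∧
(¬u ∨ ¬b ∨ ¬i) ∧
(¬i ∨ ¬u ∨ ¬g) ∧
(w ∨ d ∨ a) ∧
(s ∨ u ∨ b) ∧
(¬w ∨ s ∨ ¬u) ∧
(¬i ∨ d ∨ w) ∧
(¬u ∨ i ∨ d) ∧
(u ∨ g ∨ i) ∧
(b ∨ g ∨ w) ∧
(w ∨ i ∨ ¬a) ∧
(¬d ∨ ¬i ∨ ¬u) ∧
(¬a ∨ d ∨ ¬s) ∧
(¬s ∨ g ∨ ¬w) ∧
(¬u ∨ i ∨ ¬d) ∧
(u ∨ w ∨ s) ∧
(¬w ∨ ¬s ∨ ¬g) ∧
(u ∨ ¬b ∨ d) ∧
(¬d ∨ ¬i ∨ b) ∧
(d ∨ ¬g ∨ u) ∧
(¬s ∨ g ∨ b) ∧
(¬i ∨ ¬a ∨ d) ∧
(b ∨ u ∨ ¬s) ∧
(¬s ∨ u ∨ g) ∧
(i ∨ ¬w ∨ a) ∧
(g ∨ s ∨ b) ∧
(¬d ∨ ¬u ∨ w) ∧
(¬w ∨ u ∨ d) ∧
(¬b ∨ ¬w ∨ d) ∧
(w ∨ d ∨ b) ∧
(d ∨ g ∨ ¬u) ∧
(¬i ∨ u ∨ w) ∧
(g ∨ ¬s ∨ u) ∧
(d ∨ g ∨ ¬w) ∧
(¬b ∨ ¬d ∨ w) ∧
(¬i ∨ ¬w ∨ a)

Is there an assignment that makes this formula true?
No

No, the formula is not satisfiable.

No assignment of truth values to the variables can make all 48 clauses true simultaneously.

The formula is UNSAT (unsatisfiable).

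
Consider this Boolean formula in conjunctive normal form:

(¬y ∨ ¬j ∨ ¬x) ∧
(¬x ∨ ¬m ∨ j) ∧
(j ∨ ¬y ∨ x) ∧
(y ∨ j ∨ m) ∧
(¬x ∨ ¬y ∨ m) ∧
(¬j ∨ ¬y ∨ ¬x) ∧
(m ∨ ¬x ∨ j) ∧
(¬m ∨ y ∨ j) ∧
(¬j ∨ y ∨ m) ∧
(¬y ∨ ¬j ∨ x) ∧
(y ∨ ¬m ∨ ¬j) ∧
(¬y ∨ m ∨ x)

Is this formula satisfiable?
No

No, the formula is not satisfiable.

No assignment of truth values to the variables can make all 12 clauses true simultaneously.

The formula is UNSAT (unsatisfiable).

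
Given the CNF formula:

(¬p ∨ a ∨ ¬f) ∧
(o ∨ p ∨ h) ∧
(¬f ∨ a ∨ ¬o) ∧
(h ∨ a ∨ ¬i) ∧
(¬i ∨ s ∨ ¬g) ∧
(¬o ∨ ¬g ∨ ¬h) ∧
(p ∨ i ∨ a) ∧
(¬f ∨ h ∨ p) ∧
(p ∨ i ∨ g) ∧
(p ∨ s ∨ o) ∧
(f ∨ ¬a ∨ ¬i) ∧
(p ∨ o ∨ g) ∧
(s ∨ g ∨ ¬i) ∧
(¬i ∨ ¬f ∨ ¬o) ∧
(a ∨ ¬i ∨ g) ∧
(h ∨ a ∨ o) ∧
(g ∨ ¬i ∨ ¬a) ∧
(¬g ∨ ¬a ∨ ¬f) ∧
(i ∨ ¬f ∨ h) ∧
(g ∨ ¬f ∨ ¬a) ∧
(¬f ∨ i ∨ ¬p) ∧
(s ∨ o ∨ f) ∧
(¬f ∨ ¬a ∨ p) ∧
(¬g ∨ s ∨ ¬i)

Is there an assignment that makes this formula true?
Yes

Yes, the formula is satisfiable.

One satisfying assignment is: p=True, f=False, h=False, g=False, o=True, a=False, i=False, s=False

Verification: With this assignment, all 24 clauses evaluate to true.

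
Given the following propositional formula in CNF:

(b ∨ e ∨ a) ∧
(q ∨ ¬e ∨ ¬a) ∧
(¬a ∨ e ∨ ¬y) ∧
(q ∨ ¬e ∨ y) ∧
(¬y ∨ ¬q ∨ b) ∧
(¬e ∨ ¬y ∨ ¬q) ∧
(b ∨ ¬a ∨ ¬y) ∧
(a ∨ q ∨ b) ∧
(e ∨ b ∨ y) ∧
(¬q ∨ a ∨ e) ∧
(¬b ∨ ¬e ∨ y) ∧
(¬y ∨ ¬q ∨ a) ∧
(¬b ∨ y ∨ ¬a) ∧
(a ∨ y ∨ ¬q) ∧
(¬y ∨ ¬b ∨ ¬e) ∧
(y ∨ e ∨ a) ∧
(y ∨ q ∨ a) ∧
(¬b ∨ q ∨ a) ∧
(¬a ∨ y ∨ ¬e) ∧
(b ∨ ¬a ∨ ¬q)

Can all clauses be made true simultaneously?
No

No, the formula is not satisfiable.

No assignment of truth values to the variables can make all 20 clauses true simultaneously.

The formula is UNSAT (unsatisfiable).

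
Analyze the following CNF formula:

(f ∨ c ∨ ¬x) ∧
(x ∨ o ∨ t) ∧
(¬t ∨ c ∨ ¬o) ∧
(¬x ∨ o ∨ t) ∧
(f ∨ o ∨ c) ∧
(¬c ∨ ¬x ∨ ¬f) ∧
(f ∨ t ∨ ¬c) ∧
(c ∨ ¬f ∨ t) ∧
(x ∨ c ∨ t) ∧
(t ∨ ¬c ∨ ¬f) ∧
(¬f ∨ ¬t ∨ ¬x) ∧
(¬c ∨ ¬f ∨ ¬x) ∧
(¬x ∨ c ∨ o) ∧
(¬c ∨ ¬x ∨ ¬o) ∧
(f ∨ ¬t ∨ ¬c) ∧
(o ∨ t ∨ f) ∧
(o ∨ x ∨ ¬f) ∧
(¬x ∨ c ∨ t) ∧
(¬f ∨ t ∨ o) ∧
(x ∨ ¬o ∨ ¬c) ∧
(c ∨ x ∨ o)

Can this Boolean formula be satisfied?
No

No, the formula is not satisfiable.

No assignment of truth values to the variables can make all 21 clauses true simultaneously.

The formula is UNSAT (unsatisfiable).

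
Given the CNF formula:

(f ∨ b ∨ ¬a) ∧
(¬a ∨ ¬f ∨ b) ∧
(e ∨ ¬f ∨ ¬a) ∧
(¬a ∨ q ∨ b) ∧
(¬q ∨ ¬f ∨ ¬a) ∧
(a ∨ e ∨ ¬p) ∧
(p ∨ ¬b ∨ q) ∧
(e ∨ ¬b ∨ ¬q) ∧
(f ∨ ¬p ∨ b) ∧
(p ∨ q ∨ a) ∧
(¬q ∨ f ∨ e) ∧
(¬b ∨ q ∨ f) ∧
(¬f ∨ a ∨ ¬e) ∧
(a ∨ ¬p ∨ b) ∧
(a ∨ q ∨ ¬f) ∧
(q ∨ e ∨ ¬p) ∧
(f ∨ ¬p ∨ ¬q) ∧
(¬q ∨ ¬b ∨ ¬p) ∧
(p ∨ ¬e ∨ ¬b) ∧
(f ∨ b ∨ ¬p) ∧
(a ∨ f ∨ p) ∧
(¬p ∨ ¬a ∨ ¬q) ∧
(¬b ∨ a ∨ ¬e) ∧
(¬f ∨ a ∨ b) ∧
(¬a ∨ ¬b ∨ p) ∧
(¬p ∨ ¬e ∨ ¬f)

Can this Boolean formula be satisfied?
No

No, the formula is not satisfiable.

No assignment of truth values to the variables can make all 26 clauses true simultaneously.

The formula is UNSAT (unsatisfiable).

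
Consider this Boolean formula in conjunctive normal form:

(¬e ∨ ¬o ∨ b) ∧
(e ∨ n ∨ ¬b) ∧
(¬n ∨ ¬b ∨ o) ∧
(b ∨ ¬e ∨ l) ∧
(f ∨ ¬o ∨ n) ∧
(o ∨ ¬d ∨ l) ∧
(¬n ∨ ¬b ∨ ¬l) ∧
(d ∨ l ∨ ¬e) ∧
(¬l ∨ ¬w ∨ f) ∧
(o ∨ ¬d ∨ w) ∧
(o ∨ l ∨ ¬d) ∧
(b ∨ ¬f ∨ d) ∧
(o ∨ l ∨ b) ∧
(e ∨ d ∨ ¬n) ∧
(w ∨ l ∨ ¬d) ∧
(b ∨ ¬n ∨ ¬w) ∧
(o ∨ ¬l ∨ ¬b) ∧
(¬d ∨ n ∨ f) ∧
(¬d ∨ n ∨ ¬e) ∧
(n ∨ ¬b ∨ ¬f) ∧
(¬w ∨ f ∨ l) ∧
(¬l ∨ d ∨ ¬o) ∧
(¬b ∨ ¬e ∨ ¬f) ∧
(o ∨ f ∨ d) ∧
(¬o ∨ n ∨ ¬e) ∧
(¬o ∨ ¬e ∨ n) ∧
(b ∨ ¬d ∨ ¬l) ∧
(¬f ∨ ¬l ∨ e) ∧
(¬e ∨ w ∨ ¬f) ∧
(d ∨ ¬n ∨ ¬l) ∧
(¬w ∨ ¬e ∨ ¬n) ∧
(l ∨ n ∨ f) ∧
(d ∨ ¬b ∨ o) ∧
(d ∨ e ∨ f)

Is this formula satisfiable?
Yes

Yes, the formula is satisfiable.

One satisfying assignment is: w=True, e=False, d=True, f=True, n=False, l=False, o=True, b=False

Verification: With this assignment, all 34 clauses evaluate to true.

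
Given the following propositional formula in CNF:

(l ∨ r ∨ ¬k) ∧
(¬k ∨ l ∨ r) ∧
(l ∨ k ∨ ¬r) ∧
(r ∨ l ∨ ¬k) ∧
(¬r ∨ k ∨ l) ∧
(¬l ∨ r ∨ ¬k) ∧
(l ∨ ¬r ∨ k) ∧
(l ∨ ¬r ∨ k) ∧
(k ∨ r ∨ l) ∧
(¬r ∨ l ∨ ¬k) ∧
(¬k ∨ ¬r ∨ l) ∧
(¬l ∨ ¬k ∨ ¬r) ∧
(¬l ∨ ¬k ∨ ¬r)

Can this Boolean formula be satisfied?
Yes

Yes, the formula is satisfiable.

One satisfying assignment is: k=False, r=False, l=True

Verification: With this assignment, all 13 clauses evaluate to true.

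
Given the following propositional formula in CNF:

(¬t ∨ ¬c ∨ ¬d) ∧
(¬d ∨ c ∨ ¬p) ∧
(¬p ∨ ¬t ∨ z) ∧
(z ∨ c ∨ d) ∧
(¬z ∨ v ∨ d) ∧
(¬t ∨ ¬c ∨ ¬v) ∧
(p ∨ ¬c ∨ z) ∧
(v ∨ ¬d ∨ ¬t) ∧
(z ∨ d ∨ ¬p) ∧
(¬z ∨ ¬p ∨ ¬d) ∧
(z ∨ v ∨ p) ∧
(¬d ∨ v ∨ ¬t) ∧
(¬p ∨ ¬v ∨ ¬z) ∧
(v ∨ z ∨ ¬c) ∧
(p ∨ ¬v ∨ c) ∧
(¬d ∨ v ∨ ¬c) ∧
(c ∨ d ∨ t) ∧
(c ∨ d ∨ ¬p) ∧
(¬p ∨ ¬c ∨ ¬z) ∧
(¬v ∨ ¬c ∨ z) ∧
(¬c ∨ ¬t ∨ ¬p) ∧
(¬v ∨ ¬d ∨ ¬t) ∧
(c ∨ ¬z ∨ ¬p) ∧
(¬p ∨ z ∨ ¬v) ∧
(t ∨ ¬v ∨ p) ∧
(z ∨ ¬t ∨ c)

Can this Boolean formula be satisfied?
Yes

Yes, the formula is satisfiable.

One satisfying assignment is: p=False, z=True, t=False, c=False, d=True, v=False

Verification: With this assignment, all 26 clauses evaluate to true.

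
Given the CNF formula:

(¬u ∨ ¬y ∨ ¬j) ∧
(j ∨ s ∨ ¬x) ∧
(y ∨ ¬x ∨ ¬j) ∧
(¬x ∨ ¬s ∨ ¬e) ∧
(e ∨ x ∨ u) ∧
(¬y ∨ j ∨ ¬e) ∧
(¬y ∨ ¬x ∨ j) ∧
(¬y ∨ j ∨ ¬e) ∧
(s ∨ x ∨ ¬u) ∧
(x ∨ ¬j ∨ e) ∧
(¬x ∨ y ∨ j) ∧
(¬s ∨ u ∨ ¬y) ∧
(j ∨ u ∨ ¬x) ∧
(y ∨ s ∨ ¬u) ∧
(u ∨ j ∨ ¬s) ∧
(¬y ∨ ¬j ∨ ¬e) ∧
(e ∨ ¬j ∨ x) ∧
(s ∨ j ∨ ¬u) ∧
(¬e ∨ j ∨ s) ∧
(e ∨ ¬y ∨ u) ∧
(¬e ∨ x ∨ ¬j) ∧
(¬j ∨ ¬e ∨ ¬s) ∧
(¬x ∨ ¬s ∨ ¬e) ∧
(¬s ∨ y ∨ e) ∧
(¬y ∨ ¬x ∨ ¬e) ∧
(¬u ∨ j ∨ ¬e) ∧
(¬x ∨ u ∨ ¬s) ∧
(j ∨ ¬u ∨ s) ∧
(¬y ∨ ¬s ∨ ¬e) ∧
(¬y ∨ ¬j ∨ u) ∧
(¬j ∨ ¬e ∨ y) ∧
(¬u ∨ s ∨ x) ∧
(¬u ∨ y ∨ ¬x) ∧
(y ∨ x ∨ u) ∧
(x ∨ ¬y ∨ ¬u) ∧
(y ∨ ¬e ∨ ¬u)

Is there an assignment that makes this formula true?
No

No, the formula is not satisfiable.

No assignment of truth values to the variables can make all 36 clauses true simultaneously.

The formula is UNSAT (unsatisfiable).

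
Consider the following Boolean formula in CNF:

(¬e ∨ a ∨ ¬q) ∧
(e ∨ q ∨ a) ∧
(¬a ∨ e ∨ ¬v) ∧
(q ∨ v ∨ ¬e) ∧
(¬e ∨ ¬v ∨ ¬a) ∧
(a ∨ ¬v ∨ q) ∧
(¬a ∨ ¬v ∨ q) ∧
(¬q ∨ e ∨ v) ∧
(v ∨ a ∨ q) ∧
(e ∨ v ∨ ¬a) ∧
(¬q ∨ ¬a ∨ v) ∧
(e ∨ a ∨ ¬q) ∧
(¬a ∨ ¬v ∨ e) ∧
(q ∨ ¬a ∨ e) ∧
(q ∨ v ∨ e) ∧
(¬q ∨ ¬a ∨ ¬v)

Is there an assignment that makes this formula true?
No

No, the formula is not satisfiable.

No assignment of truth values to the variables can make all 16 clauses true simultaneously.

The formula is UNSAT (unsatisfiable).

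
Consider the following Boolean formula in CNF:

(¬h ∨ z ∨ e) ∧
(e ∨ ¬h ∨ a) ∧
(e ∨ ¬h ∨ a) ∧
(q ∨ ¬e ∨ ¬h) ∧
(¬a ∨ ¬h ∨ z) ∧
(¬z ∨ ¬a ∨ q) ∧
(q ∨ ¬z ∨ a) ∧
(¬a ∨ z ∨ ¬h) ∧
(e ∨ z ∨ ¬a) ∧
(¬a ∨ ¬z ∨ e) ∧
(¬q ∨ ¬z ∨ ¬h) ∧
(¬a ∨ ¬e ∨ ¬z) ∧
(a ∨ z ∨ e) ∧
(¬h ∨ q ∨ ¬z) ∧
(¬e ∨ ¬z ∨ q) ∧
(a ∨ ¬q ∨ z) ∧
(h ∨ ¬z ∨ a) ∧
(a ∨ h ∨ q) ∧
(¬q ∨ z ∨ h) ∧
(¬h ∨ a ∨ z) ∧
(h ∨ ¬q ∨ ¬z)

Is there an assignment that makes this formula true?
Yes

Yes, the formula is satisfiable.

One satisfying assignment is: q=False, a=True, e=True, h=False, z=False

Verification: With this assignment, all 21 clauses evaluate to true.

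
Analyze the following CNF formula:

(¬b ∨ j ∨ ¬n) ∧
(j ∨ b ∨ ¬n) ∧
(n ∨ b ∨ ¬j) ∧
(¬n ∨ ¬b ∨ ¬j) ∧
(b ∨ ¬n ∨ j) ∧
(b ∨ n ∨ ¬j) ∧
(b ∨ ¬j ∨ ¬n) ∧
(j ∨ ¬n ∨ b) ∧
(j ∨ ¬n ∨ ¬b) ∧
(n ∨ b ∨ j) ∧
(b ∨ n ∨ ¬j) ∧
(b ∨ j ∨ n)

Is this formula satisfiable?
Yes

Yes, the formula is satisfiable.

One satisfying assignment is: b=True, n=False, j=False

Verification: With this assignment, all 12 clauses evaluate to true.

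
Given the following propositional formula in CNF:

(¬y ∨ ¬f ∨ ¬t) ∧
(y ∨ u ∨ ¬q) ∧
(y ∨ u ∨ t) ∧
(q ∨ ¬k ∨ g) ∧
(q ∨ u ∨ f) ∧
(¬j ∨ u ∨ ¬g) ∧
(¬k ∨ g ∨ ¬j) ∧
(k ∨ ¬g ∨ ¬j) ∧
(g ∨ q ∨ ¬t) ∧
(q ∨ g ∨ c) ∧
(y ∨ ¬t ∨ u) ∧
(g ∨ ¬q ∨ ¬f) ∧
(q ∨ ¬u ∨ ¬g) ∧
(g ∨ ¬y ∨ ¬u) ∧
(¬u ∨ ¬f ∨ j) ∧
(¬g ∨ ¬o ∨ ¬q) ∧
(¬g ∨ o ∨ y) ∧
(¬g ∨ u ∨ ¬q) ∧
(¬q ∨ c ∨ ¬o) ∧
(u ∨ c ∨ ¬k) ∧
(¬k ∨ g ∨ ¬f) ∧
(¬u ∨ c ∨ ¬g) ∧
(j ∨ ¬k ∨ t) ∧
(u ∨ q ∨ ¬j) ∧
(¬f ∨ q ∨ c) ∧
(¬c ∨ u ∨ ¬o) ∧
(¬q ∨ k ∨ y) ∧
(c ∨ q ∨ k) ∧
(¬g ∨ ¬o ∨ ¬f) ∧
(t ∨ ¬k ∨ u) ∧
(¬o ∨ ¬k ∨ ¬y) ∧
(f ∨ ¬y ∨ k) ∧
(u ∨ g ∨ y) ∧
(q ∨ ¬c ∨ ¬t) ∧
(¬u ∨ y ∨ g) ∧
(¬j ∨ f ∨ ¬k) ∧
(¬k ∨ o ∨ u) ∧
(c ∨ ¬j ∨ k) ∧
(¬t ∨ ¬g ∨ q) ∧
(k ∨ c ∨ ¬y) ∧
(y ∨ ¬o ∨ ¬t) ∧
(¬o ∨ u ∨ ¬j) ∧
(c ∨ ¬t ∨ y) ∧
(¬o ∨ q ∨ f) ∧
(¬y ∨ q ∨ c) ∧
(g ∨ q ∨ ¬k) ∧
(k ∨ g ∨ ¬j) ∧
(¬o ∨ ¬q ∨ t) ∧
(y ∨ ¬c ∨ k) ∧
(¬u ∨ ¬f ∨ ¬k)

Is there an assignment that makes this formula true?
Yes

Yes, the formula is satisfiable.

One satisfying assignment is: q=False, o=False, j=False, k=False, c=True, f=True, t=False, g=False, u=False, y=True

Verification: With this assignment, all 50 clauses evaluate to true.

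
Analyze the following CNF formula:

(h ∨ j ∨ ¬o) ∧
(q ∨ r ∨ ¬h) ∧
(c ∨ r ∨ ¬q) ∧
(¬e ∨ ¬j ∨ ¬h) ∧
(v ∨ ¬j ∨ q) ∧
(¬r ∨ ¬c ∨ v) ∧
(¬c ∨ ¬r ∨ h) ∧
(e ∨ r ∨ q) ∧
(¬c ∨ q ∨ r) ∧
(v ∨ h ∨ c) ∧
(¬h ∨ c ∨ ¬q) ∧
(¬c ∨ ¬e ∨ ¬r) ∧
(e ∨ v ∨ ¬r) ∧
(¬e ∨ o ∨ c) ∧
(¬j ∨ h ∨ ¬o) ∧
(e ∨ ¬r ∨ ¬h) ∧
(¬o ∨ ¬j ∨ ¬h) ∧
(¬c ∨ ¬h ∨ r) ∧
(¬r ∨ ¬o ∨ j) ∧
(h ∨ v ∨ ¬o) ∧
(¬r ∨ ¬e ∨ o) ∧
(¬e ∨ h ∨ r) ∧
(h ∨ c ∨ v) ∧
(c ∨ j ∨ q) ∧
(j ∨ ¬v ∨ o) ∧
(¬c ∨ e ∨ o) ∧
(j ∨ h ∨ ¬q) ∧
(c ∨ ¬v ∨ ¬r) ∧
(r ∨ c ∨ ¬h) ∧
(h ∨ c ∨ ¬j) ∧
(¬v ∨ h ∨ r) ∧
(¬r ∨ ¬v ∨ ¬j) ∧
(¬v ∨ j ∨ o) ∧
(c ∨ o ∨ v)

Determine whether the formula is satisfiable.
No

No, the formula is not satisfiable.

No assignment of truth values to the variables can make all 34 clauses true simultaneously.

The formula is UNSAT (unsatisfiable).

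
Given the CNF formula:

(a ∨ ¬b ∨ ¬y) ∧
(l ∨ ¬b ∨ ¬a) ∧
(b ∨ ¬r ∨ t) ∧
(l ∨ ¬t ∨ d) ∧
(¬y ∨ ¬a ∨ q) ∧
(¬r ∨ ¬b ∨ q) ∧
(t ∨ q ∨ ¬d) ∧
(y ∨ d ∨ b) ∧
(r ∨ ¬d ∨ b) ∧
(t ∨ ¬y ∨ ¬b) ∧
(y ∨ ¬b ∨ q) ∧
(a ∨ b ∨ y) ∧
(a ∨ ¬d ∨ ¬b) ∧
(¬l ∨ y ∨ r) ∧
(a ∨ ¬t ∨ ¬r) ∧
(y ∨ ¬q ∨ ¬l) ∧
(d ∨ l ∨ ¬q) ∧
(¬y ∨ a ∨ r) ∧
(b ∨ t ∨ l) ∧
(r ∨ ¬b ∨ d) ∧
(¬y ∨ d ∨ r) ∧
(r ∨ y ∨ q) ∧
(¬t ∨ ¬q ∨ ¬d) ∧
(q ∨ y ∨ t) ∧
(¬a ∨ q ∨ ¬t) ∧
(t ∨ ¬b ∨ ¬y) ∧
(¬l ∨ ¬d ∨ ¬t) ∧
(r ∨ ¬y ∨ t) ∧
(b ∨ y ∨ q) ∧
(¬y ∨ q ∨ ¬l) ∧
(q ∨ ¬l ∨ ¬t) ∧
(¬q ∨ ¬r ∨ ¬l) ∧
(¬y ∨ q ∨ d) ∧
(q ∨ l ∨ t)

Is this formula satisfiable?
No

No, the formula is not satisfiable.

No assignment of truth values to the variables can make all 34 clauses true simultaneously.

The formula is UNSAT (unsatisfiable).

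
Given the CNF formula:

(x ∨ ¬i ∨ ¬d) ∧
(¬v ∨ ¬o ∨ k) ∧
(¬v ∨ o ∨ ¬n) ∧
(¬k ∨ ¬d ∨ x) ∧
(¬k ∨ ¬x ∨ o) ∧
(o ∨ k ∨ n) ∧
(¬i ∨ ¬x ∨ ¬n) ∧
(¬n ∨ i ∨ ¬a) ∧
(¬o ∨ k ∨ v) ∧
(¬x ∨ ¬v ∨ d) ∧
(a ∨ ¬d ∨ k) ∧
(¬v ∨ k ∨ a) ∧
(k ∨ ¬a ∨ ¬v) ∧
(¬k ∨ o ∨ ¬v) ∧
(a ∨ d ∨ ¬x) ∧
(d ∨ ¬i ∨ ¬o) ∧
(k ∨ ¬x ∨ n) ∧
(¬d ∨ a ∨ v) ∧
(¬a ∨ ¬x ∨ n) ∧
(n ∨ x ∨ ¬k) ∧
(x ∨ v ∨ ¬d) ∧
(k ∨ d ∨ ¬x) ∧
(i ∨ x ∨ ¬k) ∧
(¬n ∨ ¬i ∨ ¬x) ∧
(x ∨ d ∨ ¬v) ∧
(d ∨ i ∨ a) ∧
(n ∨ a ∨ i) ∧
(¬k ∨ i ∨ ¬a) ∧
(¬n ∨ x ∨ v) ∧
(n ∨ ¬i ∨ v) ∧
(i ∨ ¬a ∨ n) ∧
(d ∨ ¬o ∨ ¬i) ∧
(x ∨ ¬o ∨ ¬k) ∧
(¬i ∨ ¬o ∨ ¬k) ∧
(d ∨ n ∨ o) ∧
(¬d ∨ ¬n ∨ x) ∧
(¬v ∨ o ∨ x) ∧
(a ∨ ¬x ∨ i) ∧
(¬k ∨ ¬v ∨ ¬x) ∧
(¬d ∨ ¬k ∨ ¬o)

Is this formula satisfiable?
No

No, the formula is not satisfiable.

No assignment of truth values to the variables can make all 40 clauses true simultaneously.

The formula is UNSAT (unsatisfiable).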